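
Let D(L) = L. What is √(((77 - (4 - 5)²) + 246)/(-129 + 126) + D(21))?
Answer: I*√777/3 ≈ 9.2916*I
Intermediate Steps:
√(((77 - (4 - 5)²) + 246)/(-129 + 126) + D(21)) = √(((77 - (4 - 5)²) + 246)/(-129 + 126) + 21) = √(((77 - 1*(-1)²) + 246)/(-3) + 21) = √(((77 - 1*1) + 246)*(-⅓) + 21) = √(((77 - 1) + 246)*(-⅓) + 21) = √((76 + 246)*(-⅓) + 21) = √(322*(-⅓) + 21) = √(-322/3 + 21) = √(-259/3) = I*√777/3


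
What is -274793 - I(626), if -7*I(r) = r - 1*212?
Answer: -1923137/7 ≈ -2.7473e+5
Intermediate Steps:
I(r) = 212/7 - r/7 (I(r) = -(r - 1*212)/7 = -(r - 212)/7 = -(-212 + r)/7 = 212/7 - r/7)
-274793 - I(626) = -274793 - (212/7 - 1/7*626) = -274793 - (212/7 - 626/7) = -274793 - 1*(-414/7) = -274793 + 414/7 = -1923137/7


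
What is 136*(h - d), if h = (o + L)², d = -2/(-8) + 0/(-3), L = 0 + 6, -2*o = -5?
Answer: 9792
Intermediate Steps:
o = 5/2 (o = -½*(-5) = 5/2 ≈ 2.5000)
L = 6
d = ¼ (d = -2*(-⅛) + 0*(-⅓) = ¼ + 0 = ¼ ≈ 0.25000)
h = 289/4 (h = (5/2 + 6)² = (17/2)² = 289/4 ≈ 72.250)
136*(h - d) = 136*(289/4 - 1*¼) = 136*(289/4 - ¼) = 136*72 = 9792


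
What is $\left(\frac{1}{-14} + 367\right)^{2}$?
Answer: $\frac{26388769}{196} \approx 1.3464 \cdot 10^{5}$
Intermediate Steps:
$\left(\frac{1}{-14} + 367\right)^{2} = \left(- \frac{1}{14} + 367\right)^{2} = \left(\frac{5137}{14}\right)^{2} = \frac{26388769}{196}$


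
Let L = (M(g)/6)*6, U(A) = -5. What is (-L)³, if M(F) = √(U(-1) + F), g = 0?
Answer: 5*I*√5 ≈ 11.18*I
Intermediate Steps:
M(F) = √(-5 + F)
L = I*√5 (L = (√(-5 + 0)/6)*6 = (√(-5)*(⅙))*6 = ((I*√5)*(⅙))*6 = (I*√5/6)*6 = I*√5 ≈ 2.2361*I)
(-L)³ = (-I*√5)³ = 5*I*√5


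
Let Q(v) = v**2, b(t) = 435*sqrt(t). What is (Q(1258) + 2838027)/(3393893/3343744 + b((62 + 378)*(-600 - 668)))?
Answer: 50166234201661676672/1180365436762131366527449 - 85999440061621794570240*I*sqrt(34870)/1180365436762131366527449 ≈ 4.2501e-5 - 13.605*I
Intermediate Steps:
(Q(1258) + 2838027)/(3393893/3343744 + b((62 + 378)*(-600 - 668))) = (1258**2 + 2838027)/(3393893/3343744 + 435*sqrt((62 + 378)*(-600 - 668))) = (1582564 + 2838027)/(3393893*(1/3343744) + 435*sqrt(440*(-1268))) = 4420591/(3393893/3343744 + 435*sqrt(-557920)) = 4420591/(3393893/3343744 + 435*(4*I*sqrt(34870))) = 4420591/(3393893/3343744 + 1740*I*sqrt(34870))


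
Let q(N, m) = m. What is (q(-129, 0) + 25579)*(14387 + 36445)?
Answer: 1300231728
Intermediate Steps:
(q(-129, 0) + 25579)*(14387 + 36445) = (0 + 25579)*(14387 + 36445) = 25579*50832 = 1300231728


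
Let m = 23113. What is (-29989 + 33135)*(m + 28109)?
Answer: 161144412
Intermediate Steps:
(-29989 + 33135)*(m + 28109) = (-29989 + 33135)*(23113 + 28109) = 3146*51222 = 161144412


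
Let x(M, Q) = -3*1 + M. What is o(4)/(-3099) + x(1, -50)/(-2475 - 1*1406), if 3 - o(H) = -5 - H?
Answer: -13458/4009073 ≈ -0.0033569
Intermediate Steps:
x(M, Q) = -3 + M
o(H) = 8 + H (o(H) = 3 - (-5 - H) = 3 + (5 + H) = 8 + H)
o(4)/(-3099) + x(1, -50)/(-2475 - 1*1406) = (8 + 4)/(-3099) + (-3 + 1)/(-2475 - 1*1406) = 12*(-1/3099) - 2/(-2475 - 1406) = -4/1033 - 2/(-3881) = -4/1033 - 2*(-1/3881) = -4/1033 + 2/3881 = -13458/4009073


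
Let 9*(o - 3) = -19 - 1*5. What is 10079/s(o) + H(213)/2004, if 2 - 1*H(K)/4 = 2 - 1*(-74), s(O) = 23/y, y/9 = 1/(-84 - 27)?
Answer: -15211711/426351 ≈ -35.679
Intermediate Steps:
o = 1/3 (o = 3 + (-19 - 1*5)/9 = 3 + (-19 - 5)/9 = 3 + (1/9)*(-24) = 3 - 8/3 = 1/3 ≈ 0.33333)
y = -3/37 (y = 9/(-84 - 27) = 9/(-111) = 9*(-1/111) = -3/37 ≈ -0.081081)
s(O) = -851/3 (s(O) = 23/(-3/37) = 23*(-37/3) = -851/3)
H(K) = -296 (H(K) = 8 - 4*(2 - 1*(-74)) = 8 - 4*(2 + 74) = 8 - 4*76 = 8 - 304 = -296)
10079/s(o) + H(213)/2004 = 10079/(-851/3) - 296/2004 = 10079*(-3/851) - 296*1/2004 = -30237/851 - 74/501 = -15211711/426351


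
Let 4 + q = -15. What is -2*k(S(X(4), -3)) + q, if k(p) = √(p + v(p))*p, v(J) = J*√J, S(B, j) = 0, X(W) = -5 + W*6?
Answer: -19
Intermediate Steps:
X(W) = -5 + 6*W
v(J) = J^(3/2)
q = -19 (q = -4 - 15 = -19)
k(p) = p*√(p + p^(3/2)) (k(p) = √(p + p^(3/2))*p = p*√(p + p^(3/2)))
-2*k(S(X(4), -3)) + q = -0*√(0 + 0^(3/2)) - 19 = -0*√(0 + 0) - 19 = -0*√0 - 19 = -0*0 - 19 = -2*0 - 19 = 0 - 19 = -19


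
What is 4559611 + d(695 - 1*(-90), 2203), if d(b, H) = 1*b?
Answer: 4560396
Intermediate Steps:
d(b, H) = b
4559611 + d(695 - 1*(-90), 2203) = 4559611 + (695 - 1*(-90)) = 4559611 + (695 + 90) = 4559611 + 785 = 4560396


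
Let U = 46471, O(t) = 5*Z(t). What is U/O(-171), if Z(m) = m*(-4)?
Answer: 46471/3420 ≈ 13.588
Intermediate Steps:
Z(m) = -4*m
O(t) = -20*t (O(t) = 5*(-4*t) = -20*t)
U/O(-171) = 46471/((-20*(-171))) = 46471/3420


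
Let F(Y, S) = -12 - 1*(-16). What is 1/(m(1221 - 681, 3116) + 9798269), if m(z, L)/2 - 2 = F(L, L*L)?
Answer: 1/9798281 ≈ 1.0206e-7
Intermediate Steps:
F(Y, S) = 4 (F(Y, S) = -12 + 16 = 4)
m(z, L) = 12 (m(z, L) = 4 + 2*4 = 4 + 8 = 12)
1/(m(1221 - 681, 3116) + 9798269) = 1/(12 + 9798269) = 1/9798281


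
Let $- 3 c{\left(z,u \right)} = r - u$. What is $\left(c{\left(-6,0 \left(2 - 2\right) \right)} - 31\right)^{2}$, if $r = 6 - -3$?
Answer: $1156$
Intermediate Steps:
$r = 9$ ($r = 6 + 3 = 9$)
$c{\left(z,u \right)} = -3 + \frac{u}{3}$ ($c{\left(z,u \right)} = - \frac{9 - u}{3} = -3 + \frac{u}{3}$)
$\left(c{\left(-6,0 \left(2 - 2\right) \right)} - 31\right)^{2} = \left(\left(-3 + \frac{0 \left(2 - 2\right)}{3}\right) - 31\right)^{2} = \left(\left(-3 + \frac{0 \cdot 0}{3}\right) - 31\right)^{2} = \left(\left(-3 + \frac{1}{3} \cdot 0\right) - 31\right)^{2} = \left(\left(-3 + 0\right) - 31\right)^{2} = \left(-3 - 31\right)^{2} = \left(-34\right)^{2} = 1156$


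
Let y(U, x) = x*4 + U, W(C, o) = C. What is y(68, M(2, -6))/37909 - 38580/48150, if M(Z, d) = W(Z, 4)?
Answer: -48628994/60843945 ≈ -0.79924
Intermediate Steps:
M(Z, d) = Z
y(U, x) = U + 4*x (y(U, x) = 4*x + U = U + 4*x)
y(68, M(2, -6))/37909 - 38580/48150 = (68 + 4*2)/37909 - 38580/48150 = (68 + 8)*(1/37909) - 38580*1/48150 = 76*(1/37909) - 1286/1605 = 76/37909 - 1286/1605 = -48628994/60843945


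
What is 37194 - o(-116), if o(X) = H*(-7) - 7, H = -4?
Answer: 37173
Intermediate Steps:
o(X) = 21 (o(X) = -4*(-7) - 7 = 28 - 7 = 21)
37194 - o(-116) = 37194 - 1*21 = 37194 - 21 = 37173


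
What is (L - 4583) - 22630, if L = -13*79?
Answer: -28240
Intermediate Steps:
L = -1027
(L - 4583) - 22630 = (-1027 - 4583) - 22630 = -5610 - 22630 = -28240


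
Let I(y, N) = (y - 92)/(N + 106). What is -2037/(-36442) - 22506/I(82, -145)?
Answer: -2284740147/26030 ≈ -87773.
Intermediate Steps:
I(y, N) = (-92 + y)/(106 + N)
-2037/(-36442) - 22506/I(82, -145) = -2037/(-36442) - 22506*(106 - 145)/(-92 + 82) = -2037*(-1/36442) - 22506/(-10/(-39)) = 291/5206 - 22506/((-1/39*(-10))) = 291/5206 - 22506/10/39 = 291/5206 - 22506*39/10 = 291/5206 - 438867/5 = -2284740147/26030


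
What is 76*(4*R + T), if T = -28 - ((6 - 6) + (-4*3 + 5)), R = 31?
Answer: 7828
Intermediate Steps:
T = -21 (T = -28 - (0 + (-12 + 5)) = -28 - (0 - 7) = -28 - 1*(-7) = -28 + 7 = -21)
76*(4*R + T) = 76*(4*31 - 21) = 76*(124 - 21) = 76*103 = 7828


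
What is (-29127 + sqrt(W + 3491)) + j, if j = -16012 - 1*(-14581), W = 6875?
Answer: -30558 + sqrt(10366) ≈ -30456.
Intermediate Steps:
j = -1431 (j = -16012 + 14581 = -1431)
(-29127 + sqrt(W + 3491)) + j = (-29127 + sqrt(6875 + 3491)) - 1431 = (-29127 + sqrt(10366)) - 1431 = -30558 + sqrt(10366)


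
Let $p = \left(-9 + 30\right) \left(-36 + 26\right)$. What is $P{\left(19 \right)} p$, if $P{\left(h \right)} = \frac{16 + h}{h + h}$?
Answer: $- \frac{3675}{19} \approx -193.42$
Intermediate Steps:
$P{\left(h \right)} = \frac{16 + h}{2 h}$
$p = -210$ ($p = 21 \left(-10\right) = -210$)
$P{\left(19 \right)} p = \frac{16 + 19}{2 \cdot 19} \left(-210\right) = \frac{1}{2} \cdot \frac{1}{19} \cdot 35 \left(-210\right) = \frac{35}{38} \left(-210\right) = - \frac{3675}{19}$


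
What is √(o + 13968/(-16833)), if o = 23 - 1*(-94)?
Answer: √3657423741/5611 ≈ 10.778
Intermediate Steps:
o = 117 (o = 23 + 94 = 117)
√(o + 13968/(-16833)) = √(117 + 13968/(-16833)) = √(117 + 13968*(-1/16833)) = √(117 - 4656/5611) = √(651831/5611) = √3657423741/5611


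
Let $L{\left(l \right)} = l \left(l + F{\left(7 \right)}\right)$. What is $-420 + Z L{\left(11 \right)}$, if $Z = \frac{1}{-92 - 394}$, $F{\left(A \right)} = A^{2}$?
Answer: $- \frac{34130}{81} \approx -421.36$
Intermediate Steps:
$Z = - \frac{1}{486}$ ($Z = \frac{1}{-486} = - \frac{1}{486} \approx -0.0020576$)
$L{\left(l \right)} = l \left(49 + l\right)$ ($L{\left(l \right)} = l \left(l + 7^{2}\right) = l \left(l + 49\right) = l \left(49 + l\right)$)
$-420 + Z L{\left(11 \right)} = -420 - \frac{11 \left(49 + 11\right)}{486} = -420 - \frac{11 \cdot 60}{486} = -420 - \frac{110}{81} = - \frac{34130}{81}$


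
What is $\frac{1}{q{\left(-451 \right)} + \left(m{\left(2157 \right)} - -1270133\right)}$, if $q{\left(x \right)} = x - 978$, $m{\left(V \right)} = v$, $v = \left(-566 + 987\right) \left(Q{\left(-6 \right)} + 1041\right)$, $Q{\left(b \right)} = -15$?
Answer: $\frac{1}{1700650} \approx 5.8801 \cdot 10^{-7}$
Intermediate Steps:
$v = 431946$ ($v = \left(-566 + 987\right) \left(-15 + 1041\right) = 421 \cdot 1026 = 431946$)
$m{\left(V \right)} = 431946$
$q{\left(x \right)} = -978 + x$
$\frac{1}{q{\left(-451 \right)} + \left(m{\left(2157 \right)} - -1270133\right)} = \frac{1}{\left(-978 - 451\right) + \left(431946 - -1270133\right)} = \frac{1}{-1429 + \left(431946 + 1270133\right)} = \frac{1}{-1429 + 1702079} = \frac{1}{1700650}$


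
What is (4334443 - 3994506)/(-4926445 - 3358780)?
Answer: -26149/637325 ≈ -0.041029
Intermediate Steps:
(4334443 - 3994506)/(-4926445 - 3358780) = 339937/(-8285225) = 339937*(-1/8285225) = -26149/637325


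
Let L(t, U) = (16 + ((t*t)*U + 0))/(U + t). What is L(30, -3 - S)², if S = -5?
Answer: 51529/16 ≈ 3220.6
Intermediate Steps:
L(t, U) = (16 + U*t²)/(U + t) (L(t, U) = (16 + (t²*U + 0))/(U + t) = (16 + (U*t² + 0))/(U + t) = (16 + U*t²)/(U + t))
L(30, -3 - S)² = ((16 + (-3 - 1*(-5))*30²)/((-3 - 1*(-5)) + 30))² = ((16 + (-3 + 5)*900)/((-3 + 5) + 30))² = ((16 + 2*900)/(2 + 30))² = ((16 + 1800)/32)² = ((1/32)*1816)² = (227/4)² = 51529/16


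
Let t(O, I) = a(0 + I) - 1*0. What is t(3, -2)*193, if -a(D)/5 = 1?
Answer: -965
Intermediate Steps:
a(D) = -5 (a(D) = -5*1 = -5)
t(O, I) = -5 (t(O, I) = -5 - 1*0 = -5 + 0 = -5)
t(3, -2)*193 = -5*193 = -965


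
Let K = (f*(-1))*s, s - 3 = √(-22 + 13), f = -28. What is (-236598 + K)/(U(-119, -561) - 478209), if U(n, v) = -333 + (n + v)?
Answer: 118257/239611 - 42*I/239611 ≈ 0.49354 - 0.00017528*I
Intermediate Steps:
s = 3 + 3*I (s = 3 + √(-22 + 13) = 3 + √(-9) = 3 + 3*I ≈ 3.0 + 3.0*I)
U(n, v) = -333 + n + v
K = 84 + 84*I (K = (-28*(-1))*(3 + 3*I) = 28*(3 + 3*I) = 84 + 84*I ≈ 84.0 + 84.0*I)
(-236598 + K)/(U(-119, -561) - 478209) = (-236598 + (84 + 84*I))/((-333 - 119 - 561) - 478209) = (-236514 + 84*I)/(-1013 - 478209) = (-236514 + 84*I)/(-479222) = (-236514 + 84*I)*(-1/479222) = 118257/239611 - 42*I/239611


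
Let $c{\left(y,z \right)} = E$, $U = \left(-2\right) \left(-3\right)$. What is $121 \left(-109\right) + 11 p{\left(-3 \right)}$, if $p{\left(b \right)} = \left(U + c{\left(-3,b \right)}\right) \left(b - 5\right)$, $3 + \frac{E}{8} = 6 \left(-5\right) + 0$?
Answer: $9515$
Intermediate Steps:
$E = -264$ ($E = -24 + 8 \left(6 \left(-5\right) + 0\right) = -24 + 8 \left(-30 + 0\right) = -24 + 8 \left(-30\right) = -24 - 240 = -264$)
$U = 6$
$c{\left(y,z \right)} = -264$
$p{\left(b \right)} = 1290 - 258 b$ ($p{\left(b \right)} = \left(6 - 264\right) \left(b - 5\right) = - 258 \left(-5 + b\right) = 1290 - 258 b$)
$121 \left(-109\right) + 11 p{\left(-3 \right)} = 121 \left(-109\right) + 11 \left(1290 - -774\right) = -13189 + 11 \left(1290 + 774\right) = -13189 + 11 \cdot 2064 = -13189 + 22704 = 9515$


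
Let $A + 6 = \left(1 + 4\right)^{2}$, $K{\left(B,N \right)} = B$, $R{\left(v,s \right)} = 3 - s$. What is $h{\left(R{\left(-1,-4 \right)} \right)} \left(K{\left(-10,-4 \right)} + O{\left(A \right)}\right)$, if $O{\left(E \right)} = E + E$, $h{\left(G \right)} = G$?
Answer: $196$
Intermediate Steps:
$A = 19$ ($A = -6 + \left(1 + 4\right)^{2} = -6 + 5^{2} = -6 + 25 = 19$)
$O{\left(E \right)} = 2 E$
$h{\left(R{\left(-1,-4 \right)} \right)} \left(K{\left(-10,-4 \right)} + O{\left(A \right)}\right) = \left(3 - -4\right) \left(-10 + 2 \cdot 19\right) = \left(3 + 4\right) \left(-10 + 38\right) = 7 \cdot 28 = 196$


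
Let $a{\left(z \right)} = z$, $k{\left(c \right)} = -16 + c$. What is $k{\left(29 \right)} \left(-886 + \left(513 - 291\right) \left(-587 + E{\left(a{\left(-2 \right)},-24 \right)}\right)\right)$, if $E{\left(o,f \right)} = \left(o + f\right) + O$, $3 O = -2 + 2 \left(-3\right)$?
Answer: $-1788332$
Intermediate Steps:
$O = - \frac{8}{3}$ ($O = \frac{-2 + 2 \left(-3\right)}{3} = \frac{-2 - 6}{3} = \frac{1}{3} \left(-8\right) = - \frac{8}{3} \approx -2.6667$)
$E{\left(o,f \right)} = - \frac{8}{3} + f + o$ ($E{\left(o,f \right)} = \left(o + f\right) - \frac{8}{3} = \left(f + o\right) - \frac{8}{3} = - \frac{8}{3} + f + o$)
$k{\left(29 \right)} \left(-886 + \left(513 - 291\right) \left(-587 + E{\left(a{\left(-2 \right)},-24 \right)}\right)\right) = \left(-16 + 29\right) \left(-886 + \left(513 - 291\right) \left(-587 - \frac{86}{3}\right)\right) = 13 \left(-886 + 222 \left(-587 - \frac{86}{3}\right)\right) = 13 \left(-886 + 222 \left(- \frac{1847}{3}\right)\right) = 13 \left(-886 - 136678\right) = 13 \left(-137564\right) = -1788332$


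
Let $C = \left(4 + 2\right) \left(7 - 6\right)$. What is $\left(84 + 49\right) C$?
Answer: $798$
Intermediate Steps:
$C = 6$ ($C = 6 \cdot 1 = 6$)
$\left(84 + 49\right) C = \left(84 + 49\right) 6 = 133 \cdot 6 = 798$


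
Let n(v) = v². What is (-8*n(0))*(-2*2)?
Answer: 0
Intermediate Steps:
(-8*n(0))*(-2*2) = (-8*0²)*(-2*2) = -8*0*(-4) = 0*(-4) = 0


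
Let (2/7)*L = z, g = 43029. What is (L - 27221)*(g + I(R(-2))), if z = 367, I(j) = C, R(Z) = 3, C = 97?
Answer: -1118537499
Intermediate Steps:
I(j) = 97
L = 2569/2 (L = (7/2)*367 = 2569/2 ≈ 1284.5)
(L - 27221)*(g + I(R(-2))) = (2569/2 - 27221)*(43029 + 97) = -51873/2*43126 = -1118537499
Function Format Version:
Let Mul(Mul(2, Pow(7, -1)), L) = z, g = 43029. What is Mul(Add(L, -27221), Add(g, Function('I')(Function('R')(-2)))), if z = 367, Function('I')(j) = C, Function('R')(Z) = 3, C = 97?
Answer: -1118537499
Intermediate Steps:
Function('I')(j) = 97
L = Rational(2569, 2) (L = Mul(Rational(7, 2), 367) = Rational(2569, 2) ≈ 1284.5)
Mul(Add(L, -27221), Add(g, Function('I')(Function('R')(-2)))) = Mul(Add(Rational(2569, 2), -27221), Add(43029, 97)) = Mul(Rational(-51873, 2), 43126) = -1118537499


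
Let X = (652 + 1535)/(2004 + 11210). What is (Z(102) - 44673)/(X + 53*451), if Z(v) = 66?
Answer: -589436898/315856429 ≈ -1.8662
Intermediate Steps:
X = 2187/13214 ≈ 0.16551
(Z(102) - 44673)/(X + 53*451) = (66 - 44673)/(2187/13214 + 53*451) = -44607/(2187/13214 + 23903) = -44607/315856429/13214 = -44607*13214/315856429 = -589436898/315856429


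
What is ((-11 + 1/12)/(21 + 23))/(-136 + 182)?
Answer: -131/24288 ≈ -0.0053936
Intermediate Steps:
((-11 + 1/12)/(21 + 23))/(-136 + 182) = ((-11 + 1/12)/44)/46 = (-131/12*1/44)/46 = (1/46)*(-131/528) = -131/24288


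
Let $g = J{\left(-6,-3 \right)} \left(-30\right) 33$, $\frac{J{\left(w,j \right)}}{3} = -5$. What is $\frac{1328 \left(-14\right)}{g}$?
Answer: $- \frac{9296}{7425} \approx -1.252$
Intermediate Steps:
$J{\left(w,j \right)} = -15$ ($J{\left(w,j \right)} = 3 \left(-5\right) = -15$)
$g = 14850$ ($g = \left(-15\right) \left(-30\right) 33 = 450 \cdot 33 = 14850$)
$\frac{1328 \left(-14\right)}{g} = \frac{1328 \left(-14\right)}{14850} = \left(-18592\right) \frac{1}{14850} = - \frac{9296}{7425}$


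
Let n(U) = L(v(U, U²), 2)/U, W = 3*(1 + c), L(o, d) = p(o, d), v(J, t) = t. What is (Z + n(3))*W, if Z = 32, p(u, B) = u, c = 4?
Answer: 525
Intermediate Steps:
L(o, d) = o
W = 15 (W = 3*(1 + 4) = 3*5 = 15)
n(U) = U (n(U) = U²/U = U)
(Z + n(3))*W = (32 + 3)*15 = 35*15 = 525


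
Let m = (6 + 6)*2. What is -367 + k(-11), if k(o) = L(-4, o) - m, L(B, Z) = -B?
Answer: -387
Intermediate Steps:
m = 24 (m = 12*2 = 24)
k(o) = -20 (k(o) = -1*(-4) - 1*24 = 4 - 24 = -20)
-367 + k(-11) = -367 - 20 = -387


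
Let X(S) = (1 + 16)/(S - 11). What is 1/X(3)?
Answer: -8/17 ≈ -0.47059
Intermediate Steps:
X(S) = 17/(-11 + S)
1/X(3) = 1/(17/(-11 + 3)) = 1/(17/(-8)) = 1/(17*(-⅛)) = 1/(-17/8) = -8/17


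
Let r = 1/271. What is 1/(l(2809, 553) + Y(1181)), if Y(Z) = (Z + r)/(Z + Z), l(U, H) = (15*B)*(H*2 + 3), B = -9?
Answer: -320051/47916275439 ≈ -6.6794e-6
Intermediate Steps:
r = 1/271 ≈ 0.0036900
l(U, H) = -405 - 270*H (l(U, H) = (15*(-9))*(H*2 + 3) = -135*(2*H + 3) = -135*(3 + 2*H) = -405 - 270*H)
Y(Z) = (1/271 + Z)/(2*Z) (Y(Z) = (Z + 1/271)/(Z + Z) = (1/271 + Z)/((2*Z)) = (1/271 + Z)*(1/(2*Z)) = (1/271 + Z)/(2*Z))
1/(l(2809, 553) + Y(1181)) = 1/((-405 - 270*553) + (1/542)*(1 + 271*1181)/1181) = 1/((-405 - 149310) + (1/542)*(1/1181)*(1 + 320051)) = 1/(-149715 + (1/542)*(1/1181)*320052) = 1/(-149715 + 160026/320051) = 1/(-47916275439/320051) = -320051/47916275439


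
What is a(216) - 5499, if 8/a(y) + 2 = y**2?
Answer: -128275169/23327 ≈ -5499.0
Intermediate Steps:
a(y) = 8/(-2 + y**2)
a(216) - 5499 = 8/(-2 + 216**2) - 5499 = 8/(-2 + 46656) - 5499 = 8/46654 - 5499 = 8*(1/46654) - 5499 = 4/23327 - 5499 = -128275169/23327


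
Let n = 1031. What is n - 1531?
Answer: -500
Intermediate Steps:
n - 1531 = 1031 - 1531 = -500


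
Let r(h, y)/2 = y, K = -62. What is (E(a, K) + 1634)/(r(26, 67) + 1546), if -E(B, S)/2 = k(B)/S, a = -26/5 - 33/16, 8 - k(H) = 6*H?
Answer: 2028223/2083200 ≈ 0.97361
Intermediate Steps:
k(H) = 8 - 6*H
a = -581/80 (a = -26*1/5 - 33*1/16 = -26/5 - 33/16 = -581/80 ≈ -7.2625)
r(h, y) = 2*y
E(B, S) = -2*(8 - 6*B)/S
(E(a, K) + 1634)/(r(26, 67) + 1546) = (4*(-4 + 3*(-581/80))/(-62) + 1634)/(2*67 + 1546) = (4*(-1/62)*(-4 - 1743/80) + 1634)/(134 + 1546) = (4*(-1/62)*(-2063/80) + 1634)/1680 = (2063/1240 + 1634)*(1/1680) = (2028223/1240)*(1/1680) = 2028223/2083200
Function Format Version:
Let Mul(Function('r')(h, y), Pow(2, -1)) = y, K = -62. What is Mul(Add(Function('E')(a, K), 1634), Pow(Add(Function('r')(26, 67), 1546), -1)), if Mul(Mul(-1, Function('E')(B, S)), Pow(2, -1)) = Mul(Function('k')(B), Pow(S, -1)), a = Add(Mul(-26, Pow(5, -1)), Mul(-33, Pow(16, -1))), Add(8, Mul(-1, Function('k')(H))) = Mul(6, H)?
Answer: Rational(2028223, 2083200) ≈ 0.97361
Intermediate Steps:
Function('k')(H) = Add(8, Mul(-6, H)) (Function('k')(H) = Add(8, Mul(-1, Mul(6, H))) = Add(8, Mul(-6, H)))
a = Rational(-581, 80) (a = Add(Mul(-26, Rational(1, 5)), Mul(-33, Rational(1, 16))) = Add(Rational(-26, 5), Rational(-33, 16)) = Rational(-581, 80) ≈ -7.2625)
Function('r')(h, y) = Mul(2, y)
Function('E')(B, S) = Mul(-2, Pow(S, -1), Add(8, Mul(-6, B))) (Function('E')(B, S) = Mul(-2, Mul(Add(8, Mul(-6, B)), Pow(S, -1))) = Mul(-2, Mul(Pow(S, -1), Add(8, Mul(-6, B)))) = Mul(-2, Pow(S, -1), Add(8, Mul(-6, B))))
Mul(Add(Function('E')(a, K), 1634), Pow(Add(Function('r')(26, 67), 1546), -1)) = Mul(Add(Mul(4, Pow(-62, -1), Add(-4, Mul(3, Rational(-581, 80)))), 1634), Pow(Add(Mul(2, 67), 1546), -1)) = Mul(Add(Mul(4, Rational(-1, 62), Add(-4, Rational(-1743, 80))), 1634), Pow(Add(134, 1546), -1)) = Mul(Add(Mul(4, Rational(-1, 62), Rational(-2063, 80)), 1634), Pow(1680, -1)) = Mul(Add(Rational(2063, 1240), 1634), Rational(1, 1680)) = Mul(Rational(2028223, 1240), Rational(1, 1680)) = Rational(2028223, 2083200)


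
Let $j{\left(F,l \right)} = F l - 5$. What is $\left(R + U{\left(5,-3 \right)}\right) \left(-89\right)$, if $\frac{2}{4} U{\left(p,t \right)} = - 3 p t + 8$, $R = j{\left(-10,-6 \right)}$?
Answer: $-14329$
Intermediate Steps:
$j{\left(F,l \right)} = -5 + F l$
$R = 55$ ($R = -5 - -60 = -5 + 60 = 55$)
$U{\left(p,t \right)} = 16 - 6 p t$ ($U{\left(p,t \right)} = 2 \left(- 3 p t + 8\right) = 2 \left(8 - 3 p t\right) = 16 - 6 p t$)
$\left(R + U{\left(5,-3 \right)}\right) \left(-89\right) = \left(55 - \left(-16 + 30 \left(-3\right)\right)\right) \left(-89\right) = \left(55 + \left(16 + 90\right)\right) \left(-89\right) = \left(55 + 106\right) \left(-89\right) = 161 \left(-89\right) = -14329$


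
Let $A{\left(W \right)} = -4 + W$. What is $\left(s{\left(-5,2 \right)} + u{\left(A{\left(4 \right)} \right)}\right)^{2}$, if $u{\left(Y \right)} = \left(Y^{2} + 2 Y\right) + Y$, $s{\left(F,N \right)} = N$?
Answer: $4$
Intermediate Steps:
$u{\left(Y \right)} = Y^{2} + 3 Y$
$\left(s{\left(-5,2 \right)} + u{\left(A{\left(4 \right)} \right)}\right)^{2} = \left(2 + \left(-4 + 4\right) \left(3 + \left(-4 + 4\right)\right)\right)^{2} = \left(2 + 0 \left(3 + 0\right)\right)^{2} = \left(2 + 0 \cdot 3\right)^{2} = \left(2 + 0\right)^{2} = 2^{2} = 4$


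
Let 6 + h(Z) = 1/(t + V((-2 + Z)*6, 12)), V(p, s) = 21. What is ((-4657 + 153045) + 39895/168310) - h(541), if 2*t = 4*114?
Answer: 1243816421281/8381838 ≈ 1.4839e+5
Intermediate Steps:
t = 228 (t = (4*114)/2 = (1/2)*456 = 228)
h(Z) = -1493/249 (h(Z) = -6 + 1/(228 + 21) = -6 + 1/249 = -1493/249)
((-4657 + 153045) + 39895/168310) - h(541) = ((-4657 + 153045) + 39895/168310) - 1*(-1493/249) = (148388 + 39895*(1/168310)) + 1493/249 = (148388 + 7979/33662) + 1493/249 = 4995044835/33662 + 1493/249 = 1243816421281/8381838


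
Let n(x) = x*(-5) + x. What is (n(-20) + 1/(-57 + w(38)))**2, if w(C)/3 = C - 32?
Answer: 9728161/1521 ≈ 6395.9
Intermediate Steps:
w(C) = -96 + 3*C (w(C) = 3*(C - 32) = 3*(-32 + C) = -96 + 3*C)
n(x) = -4*x (n(x) = -5*x + x = -4*x)
(n(-20) + 1/(-57 + w(38)))**2 = (-4*(-20) + 1/(-57 + (-96 + 3*38)))**2 = (80 + 1/(-57 + (-96 + 114)))**2 = (80 + 1/(-57 + 18))**2 = (80 + 1/(-39))**2 = (80 - 1/39)**2 = (3119/39)**2 = 9728161/1521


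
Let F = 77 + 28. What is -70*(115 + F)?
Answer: -15400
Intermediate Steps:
F = 105
-70*(115 + F) = -70*(115 + 105) = -70*220 = -15400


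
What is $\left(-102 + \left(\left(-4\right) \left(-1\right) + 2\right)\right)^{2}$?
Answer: $9216$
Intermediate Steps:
$\left(-102 + \left(\left(-4\right) \left(-1\right) + 2\right)\right)^{2} = \left(-102 + \left(4 + 2\right)\right)^{2} = \left(-102 + 6\right)^{2} = \left(-96\right)^{2} = 9216$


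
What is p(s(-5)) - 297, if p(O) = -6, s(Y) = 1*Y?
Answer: -303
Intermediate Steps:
s(Y) = Y
p(s(-5)) - 297 = -6 - 297 = -303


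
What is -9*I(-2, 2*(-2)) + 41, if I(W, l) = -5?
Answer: 86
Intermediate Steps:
-9*I(-2, 2*(-2)) + 41 = -9*(-5) + 41 = 45 + 41 = 86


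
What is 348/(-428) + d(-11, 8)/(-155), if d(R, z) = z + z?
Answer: -15197/16585 ≈ -0.91631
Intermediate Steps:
d(R, z) = 2*z
348/(-428) + d(-11, 8)/(-155) = 348/(-428) + (2*8)/(-155) = 348*(-1/428) + 16*(-1/155) = -87/107 - 16/155 = -15197/16585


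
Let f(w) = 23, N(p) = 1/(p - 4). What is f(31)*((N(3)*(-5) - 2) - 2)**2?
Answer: 23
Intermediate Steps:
N(p) = 1/(-4 + p)
f(31)*((N(3)*(-5) - 2) - 2)**2 = 23*((-5/(-4 + 3) - 2) - 2)**2 = 23*((-5/(-1) - 2) - 2)**2 = 23*((-1*(-5) - 2) - 2)**2 = 23*((5 - 2) - 2)**2 = 23*(3 - 2)**2 = 23*1**2 = 23*1 = 23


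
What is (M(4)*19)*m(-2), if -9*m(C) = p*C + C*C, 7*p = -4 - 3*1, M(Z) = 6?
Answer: -76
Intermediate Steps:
p = -1 (p = (-4 - 3*1)/7 = (-4 - 3)/7 = (⅐)*(-7) = -1)
m(C) = -C²/9 + C/9 (m(C) = -(-C + C*C)/9 = -(-C + C²)/9 = -(C² - C)/9 = -C²/9 + C/9)
(M(4)*19)*m(-2) = (6*19)*((⅑)*(-2)*(1 - 1*(-2))) = 114*((⅑)*(-2)*(1 + 2)) = 114*((⅑)*(-2)*3) = 114*(-⅔) = -76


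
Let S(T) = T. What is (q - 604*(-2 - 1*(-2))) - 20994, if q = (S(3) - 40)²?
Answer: -19625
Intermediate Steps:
q = 1369 (q = (3 - 40)² = (-37)² = 1369)
(q - 604*(-2 - 1*(-2))) - 20994 = (1369 - 604*(-2 - 1*(-2))) - 20994 = (1369 - 604*(-2 + 2)) - 20994 = (1369 - 604*0) - 20994 = (1369 - 4*0) - 20994 = (1369 + 0) - 20994 = 1369 - 20994 = -19625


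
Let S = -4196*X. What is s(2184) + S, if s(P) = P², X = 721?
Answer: 1744540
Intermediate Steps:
S = -3025316 (S = -4196*721 = -3025316)
s(2184) + S = 2184² - 3025316 = 4769856 - 3025316 = 1744540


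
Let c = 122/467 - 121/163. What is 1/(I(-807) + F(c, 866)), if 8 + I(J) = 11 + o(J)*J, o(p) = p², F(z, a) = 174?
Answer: -1/525557766 ≈ -1.9027e-9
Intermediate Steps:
c = -36621/76121 (c = 122*(1/467) - 121*1/163 = 122/467 - 121/163 = -36621/76121 ≈ -0.48109)
I(J) = 3 + J³ (I(J) = -8 + (11 + J²*J) = -8 + (11 + J³) = 3 + J³)
1/(I(-807) + F(c, 866)) = 1/((3 + (-807)³) + 174) = 1/((3 - 525557943) + 174) = 1/(-525557940 + 174) = 1/(-525557766) = -1/525557766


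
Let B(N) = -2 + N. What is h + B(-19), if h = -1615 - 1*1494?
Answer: -3130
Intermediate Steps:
h = -3109 (h = -1615 - 1494 = -3109)
h + B(-19) = -3109 + (-2 - 19) = -3109 - 21 = -3130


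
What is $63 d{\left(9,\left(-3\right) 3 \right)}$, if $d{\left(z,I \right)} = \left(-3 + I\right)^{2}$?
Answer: $9072$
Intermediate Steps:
$63 d{\left(9,\left(-3\right) 3 \right)} = 63 \left(-3 - 9\right)^{2} = 63 \left(-12\right)^{2} = 63 \cdot 144 = 9072$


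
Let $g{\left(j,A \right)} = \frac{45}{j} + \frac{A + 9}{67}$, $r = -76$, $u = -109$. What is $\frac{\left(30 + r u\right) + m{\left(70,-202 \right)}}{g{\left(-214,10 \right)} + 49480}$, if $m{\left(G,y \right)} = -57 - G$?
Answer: $\frac{117385206}{709445291} \approx 0.16546$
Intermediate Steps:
$g{\left(j,A \right)} = \frac{9}{67} + \frac{45}{j} + \frac{A}{67}$ ($g{\left(j,A \right)} = \frac{45}{j} + \left(9 + A\right) \frac{1}{67} = \frac{45}{j} + \left(\frac{9}{67} + \frac{A}{67}\right) = \frac{9}{67} + \frac{45}{j} + \frac{A}{67}$)
$\frac{\left(30 + r u\right) + m{\left(70,-202 \right)}}{g{\left(-214,10 \right)} + 49480} = \frac{\left(30 - -8284\right) - 127}{\frac{3015 - 214 \left(9 + 10\right)}{67 \left(-214\right)} + 49480} = \frac{\left(30 + 8284\right) - 127}{\frac{1}{67} \left(- \frac{1}{214}\right) \left(3015 - 4066\right) + 49480} = \frac{8314 - 127}{\frac{1}{67} \left(- \frac{1}{214}\right) \left(3015 - 4066\right) + 49480} = \frac{8187}{\frac{1}{67} \left(- \frac{1}{214}\right) \left(-1051\right) + 49480} = \frac{8187}{\frac{1051}{14338} + 49480} = \frac{8187}{\frac{709445291}{14338}} = 8187 \cdot \frac{14338}{709445291} = \frac{117385206}{709445291}$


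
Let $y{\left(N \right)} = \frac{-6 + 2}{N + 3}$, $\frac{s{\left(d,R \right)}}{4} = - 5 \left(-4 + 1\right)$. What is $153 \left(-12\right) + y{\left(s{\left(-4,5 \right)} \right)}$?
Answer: $- \frac{115672}{63} \approx -1836.1$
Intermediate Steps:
$s{\left(d,R \right)} = 60$ ($s{\left(d,R \right)} = 4 \left(- 5 \left(-4 + 1\right)\right) = 4 \left(\left(-5\right) \left(-3\right)\right) = 4 \cdot 15 = 60$)
$y{\left(N \right)} = - \frac{4}{3 + N}$
$153 \left(-12\right) + y{\left(s{\left(-4,5 \right)} \right)} = 153 \left(-12\right) - \frac{4}{3 + 60} = -1836 - \frac{4}{63} = - \frac{115672}{63}$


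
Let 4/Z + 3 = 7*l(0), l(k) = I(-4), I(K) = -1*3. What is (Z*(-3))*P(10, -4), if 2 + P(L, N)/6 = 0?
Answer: -6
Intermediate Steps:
I(K) = -3
l(k) = -3
P(L, N) = -12 (P(L, N) = -12 + 6*0 = -12 + 0 = -12)
Z = -1/6 (Z = 4/(-3 + 7*(-3)) = 4/(-3 - 21) = 4/(-24) = 4*(-1/24) = -1/6 ≈ -0.16667)
(Z*(-3))*P(10, -4) = -1/6*(-3)*(-12) = (1/2)*(-12) = -6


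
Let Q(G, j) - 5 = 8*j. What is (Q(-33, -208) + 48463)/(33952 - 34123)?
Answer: -46804/171 ≈ -273.71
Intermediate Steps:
Q(G, j) = 5 + 8*j
(Q(-33, -208) + 48463)/(33952 - 34123) = ((5 + 8*(-208)) + 48463)/(33952 - 34123) = ((5 - 1664) + 48463)/(-171) = (-1659 + 48463)*(-1/171) = 46804*(-1/171) = -46804/171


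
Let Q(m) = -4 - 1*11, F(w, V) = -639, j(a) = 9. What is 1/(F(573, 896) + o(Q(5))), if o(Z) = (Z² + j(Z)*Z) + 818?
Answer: 1/269 ≈ 0.0037175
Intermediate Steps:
Q(m) = -15 (Q(m) = -4 - 11 = -15)
o(Z) = 818 + Z² + 9*Z (o(Z) = (Z² + 9*Z) + 818 = 818 + Z² + 9*Z)
1/(F(573, 896) + o(Q(5))) = 1/(-639 + (818 + (-15)² + 9*(-15))) = 1/(-639 + (818 + 225 - 135)) = 1/(-639 + 908) = 1/269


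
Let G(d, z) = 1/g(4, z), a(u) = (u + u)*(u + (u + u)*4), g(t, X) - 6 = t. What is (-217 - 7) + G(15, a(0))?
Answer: -2239/10 ≈ -223.90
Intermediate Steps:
g(t, X) = 6 + t
a(u) = 18*u² (a(u) = (2*u)*(u + (2*u)*4) = (2*u)*(u + 8*u) = (2*u)*(9*u) = 18*u²)
G(d, z) = ⅒ (G(d, z) = 1/(6 + 4) = 1/10 = ⅒)
(-217 - 7) + G(15, a(0)) = (-217 - 7) + ⅒ = -224 + ⅒ = -2239/10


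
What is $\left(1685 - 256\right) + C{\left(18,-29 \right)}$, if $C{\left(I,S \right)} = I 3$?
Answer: $1483$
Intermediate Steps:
$C{\left(I,S \right)} = 3 I$
$\left(1685 - 256\right) + C{\left(18,-29 \right)} = \left(1685 - 256\right) + 3 \cdot 18 = 1429 + 54 = 1483$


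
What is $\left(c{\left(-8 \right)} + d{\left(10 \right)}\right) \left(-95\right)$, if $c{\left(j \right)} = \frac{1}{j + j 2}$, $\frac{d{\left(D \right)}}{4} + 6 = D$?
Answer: $- \frac{36385}{24} \approx -1516.0$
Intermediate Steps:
$d{\left(D \right)} = -24 + 4 D$
$c{\left(j \right)} = \frac{1}{3 j}$ ($c{\left(j \right)} = \frac{1}{j + 2 j} = \frac{1}{3 j}$)
$\left(c{\left(-8 \right)} + d{\left(10 \right)}\right) \left(-95\right) = \left(\frac{1}{3 \left(-8\right)} + \left(-24 + 4 \cdot 10\right)\right) \left(-95\right) = \left(\frac{1}{3} \left(- \frac{1}{8}\right) + \left(-24 + 40\right)\right) \left(-95\right) = \left(- \frac{1}{24} + 16\right) \left(-95\right) = \frac{383}{24} \left(-95\right) = - \frac{36385}{24}$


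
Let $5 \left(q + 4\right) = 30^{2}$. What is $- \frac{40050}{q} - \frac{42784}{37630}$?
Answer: $- \frac{378652871}{1655720} \approx -228.69$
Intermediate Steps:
$q = 176$ ($q = -4 + \frac{30^{2}}{5} = -4 + \frac{1}{5} \cdot 900 = -4 + 180 = 176$)
$- \frac{40050}{q} - \frac{42784}{37630} = - \frac{40050}{176} - \frac{42784}{37630} = \left(-40050\right) \frac{1}{176} - \frac{21392}{18815} = - \frac{20025}{88} - \frac{21392}{18815} = - \frac{378652871}{1655720}$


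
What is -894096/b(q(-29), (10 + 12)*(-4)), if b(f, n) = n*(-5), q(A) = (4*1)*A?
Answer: -111762/55 ≈ -2032.0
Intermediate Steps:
q(A) = 4*A
b(f, n) = -5*n
-894096/b(q(-29), (10 + 12)*(-4)) = -894096*1/(20*(10 + 12)) = -894096/((-110*(-4))) = -894096/((-5*(-88))) = -894096/440 = -894096*1/440 = -111762/55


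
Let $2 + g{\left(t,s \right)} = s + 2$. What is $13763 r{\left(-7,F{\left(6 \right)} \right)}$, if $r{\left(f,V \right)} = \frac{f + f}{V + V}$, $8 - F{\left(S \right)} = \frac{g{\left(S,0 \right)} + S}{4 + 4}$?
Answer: $- \frac{385364}{29} \approx -13288.0$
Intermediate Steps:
$g{\left(t,s \right)} = s$ ($g{\left(t,s \right)} = -2 + \left(s + 2\right) = -2 + \left(2 + s\right) = s$)
$F{\left(S \right)} = 8 - \frac{S}{8}$ ($F{\left(S \right)} = 8 - \frac{0 + S}{4 + 4} = 8 - \frac{S}{8}$)
$r{\left(f,V \right)} = \frac{f}{V}$ ($r{\left(f,V \right)} = \frac{2 f}{2 V} = 2 f \frac{1}{2 V} = \frac{f}{V}$)
$13763 r{\left(-7,F{\left(6 \right)} \right)} = 13763 \left(- \frac{7}{8 - \frac{3}{4}}\right) = 13763 \left(- \frac{7}{\frac{29}{4}}\right) = 13763 \left(\left(-7\right) \frac{4}{29}\right) = 13763 \left(- \frac{28}{29}\right) = - \frac{385364}{29}$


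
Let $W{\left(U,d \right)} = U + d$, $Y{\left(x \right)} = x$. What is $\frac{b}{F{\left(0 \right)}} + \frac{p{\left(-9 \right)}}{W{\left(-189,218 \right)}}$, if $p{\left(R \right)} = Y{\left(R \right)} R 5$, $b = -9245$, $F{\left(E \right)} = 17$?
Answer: $- \frac{261220}{493} \approx -529.86$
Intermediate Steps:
$p{\left(R \right)} = 5 R^{2}$ ($p{\left(R \right)} = R R 5 = R^{2} \cdot 5 = 5 R^{2}$)
$\frac{b}{F{\left(0 \right)}} + \frac{p{\left(-9 \right)}}{W{\left(-189,218 \right)}} = - \frac{9245}{17} + \frac{5 \left(-9\right)^{2}}{-189 + 218} = \left(-9245\right) \frac{1}{17} + \frac{5 \cdot 81}{29} = - \frac{9245}{17} + 405 \cdot \frac{1}{29} = - \frac{9245}{17} + \frac{405}{29} = - \frac{261220}{493}$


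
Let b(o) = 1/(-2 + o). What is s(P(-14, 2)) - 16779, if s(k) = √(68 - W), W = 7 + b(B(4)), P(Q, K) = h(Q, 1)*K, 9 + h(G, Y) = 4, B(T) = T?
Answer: -16779 + 11*√2/2 ≈ -16771.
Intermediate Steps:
h(G, Y) = -5 (h(G, Y) = -9 + 4 = -5)
P(Q, K) = -5*K
W = 15/2 (W = 7 + 1/(-2 + 4) = 7 + 1/2 = 7 + ½ = 15/2 ≈ 7.5000)
s(k) = 11*√2/2 (s(k) = √(68 - 1*15/2) = √(68 - 15/2) = √(121/2) = 11*√2/2)
s(P(-14, 2)) - 16779 = 11*√2/2 - 16779 = -16779 + 11*√2/2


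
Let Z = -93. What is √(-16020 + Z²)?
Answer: 9*I*√91 ≈ 85.854*I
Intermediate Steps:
√(-16020 + Z²) = √(-16020 + (-93)²) = √(-16020 + 8649) = √(-7371) = 9*I*√91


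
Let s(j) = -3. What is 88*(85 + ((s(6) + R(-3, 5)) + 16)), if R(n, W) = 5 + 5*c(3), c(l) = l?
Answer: 10384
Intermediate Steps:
R(n, W) = 20 (R(n, W) = 5 + 5*3 = 5 + 15 = 20)
88*(85 + ((s(6) + R(-3, 5)) + 16)) = 88*(85 + ((-3 + 20) + 16)) = 88*(85 + (17 + 16)) = 88*(85 + 33) = 88*118 = 10384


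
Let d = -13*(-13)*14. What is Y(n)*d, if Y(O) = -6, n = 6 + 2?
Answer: -14196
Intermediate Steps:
d = 2366 (d = 169*14 = 2366)
n = 8
Y(n)*d = -6*2366 = -14196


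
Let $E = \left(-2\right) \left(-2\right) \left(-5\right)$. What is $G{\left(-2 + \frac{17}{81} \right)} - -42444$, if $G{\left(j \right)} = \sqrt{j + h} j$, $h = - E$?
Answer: $42444 - \frac{725 \sqrt{59}}{729} \approx 42436.0$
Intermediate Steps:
$E = -20$ ($E = 4 \left(-5\right) = -20$)
$h = 20$ ($h = \left(-1\right) \left(-20\right) = 20$)
$G{\left(j \right)} = j \sqrt{20 + j}$ ($G{\left(j \right)} = \sqrt{j + 20} j = \sqrt{20 + j} j = j \sqrt{20 + j}$)
$G{\left(-2 + \frac{17}{81} \right)} - -42444 = \left(-2 + \frac{17}{81}\right) \sqrt{20 - \left(2 - \frac{17}{81}\right)} - -42444 = \left(-2 + 17 \cdot \frac{1}{81}\right) \sqrt{20 + \left(-2 + 17 \cdot \frac{1}{81}\right)} + 42444 = \left(-2 + \frac{17}{81}\right) \sqrt{20 + \left(-2 + \frac{17}{81}\right)} + 42444 = - \frac{145 \sqrt{20 - \frac{145}{81}}}{81} + 42444 = - \frac{145 \sqrt{\frac{1475}{81}}}{81} + 42444 = - \frac{145 \frac{5 \sqrt{59}}{9}}{81} + 42444 = - \frac{725 \sqrt{59}}{729} + 42444 = 42444 - \frac{725 \sqrt{59}}{729}$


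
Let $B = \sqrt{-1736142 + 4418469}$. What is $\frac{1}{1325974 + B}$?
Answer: $\frac{1325974}{1758204366349} - \frac{\sqrt{2682327}}{1758204366349} \approx 7.5323 \cdot 10^{-7}$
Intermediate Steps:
$B = \sqrt{2682327} \approx 1637.8$
$\frac{1}{1325974 + B} = \frac{1}{1325974 + \sqrt{2682327}}$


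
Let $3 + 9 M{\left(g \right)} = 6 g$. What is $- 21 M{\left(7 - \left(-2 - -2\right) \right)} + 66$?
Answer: $-25$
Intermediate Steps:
$M{\left(g \right)} = - \frac{1}{3} + \frac{2 g}{3}$ ($M{\left(g \right)} = - \frac{1}{3} + \frac{6 g}{9} = - \frac{1}{3} + \frac{2 g}{3}$)
$- 21 M{\left(7 - \left(-2 - -2\right) \right)} + 66 = - 21 \left(- \frac{1}{3} + \frac{2 \left(7 - \left(-2 - -2\right)\right)}{3}\right) + 66 = - 21 \left(- \frac{1}{3} + \frac{2 \left(7 - \left(-2 + 2\right)\right)}{3}\right) + 66 = - 21 \left(- \frac{1}{3} + \frac{2 \left(7 - 0\right)}{3}\right) + 66 = - 21 \left(- \frac{1}{3} + \frac{2 \left(7 + 0\right)}{3}\right) + 66 = - 21 \left(- \frac{1}{3} + \frac{2}{3} \cdot 7\right) + 66 = - 21 \left(- \frac{1}{3} + \frac{14}{3}\right) + 66 = \left(-21\right) \frac{13}{3} + 66 = -91 + 66 = -25$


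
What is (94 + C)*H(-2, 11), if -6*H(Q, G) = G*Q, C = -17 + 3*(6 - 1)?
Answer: 1012/3 ≈ 337.33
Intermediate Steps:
C = -2 (C = -17 + 3*5 = -17 + 15 = -2)
H(Q, G) = -G*Q/6
(94 + C)*H(-2, 11) = (94 - 2)*(-⅙*11*(-2)) = 92*(11/3) = 1012/3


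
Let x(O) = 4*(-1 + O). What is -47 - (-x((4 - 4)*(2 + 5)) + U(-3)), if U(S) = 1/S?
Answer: -152/3 ≈ -50.667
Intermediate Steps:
x(O) = -4 + 4*O
-47 - (-x((4 - 4)*(2 + 5)) + U(-3)) = -47 - (-(-4 + 4*((4 - 4)*(2 + 5))) + 1/(-3)) = -47 - (-(-4 + 4*(0*7)) - ⅓) = -47 - (-(-4 + 4*0) - ⅓) = -47 - (-(-4 + 0) - ⅓) = -47 - (-1*(-4) - ⅓) = -47 - (4 - ⅓) = -47 - 1*11/3 = -47 - 11/3 = -152/3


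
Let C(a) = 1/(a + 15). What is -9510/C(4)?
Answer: -180690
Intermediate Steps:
C(a) = 1/(15 + a)
-9510/C(4) = -9510/(1/(15 + 4)) = -9510/(1/19) = -9510/1/19 = -9510*19 = -180690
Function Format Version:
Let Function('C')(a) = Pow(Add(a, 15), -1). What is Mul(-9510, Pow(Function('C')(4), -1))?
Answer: -180690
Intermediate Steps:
Function('C')(a) = Pow(Add(15, a), -1)
Mul(-9510, Pow(Function('C')(4), -1)) = Mul(-9510, Pow(Pow(Add(15, 4), -1), -1)) = Mul(-9510, Pow(Pow(19, -1), -1)) = Mul(-9510, Pow(Rational(1, 19), -1)) = Mul(-9510, 19) = -180690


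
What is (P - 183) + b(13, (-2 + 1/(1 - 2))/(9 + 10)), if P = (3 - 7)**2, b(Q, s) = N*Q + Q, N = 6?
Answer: -76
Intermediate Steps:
b(Q, s) = 7*Q (b(Q, s) = 6*Q + Q = 7*Q)
P = 16 (P = (-4)**2 = 16)
(P - 183) + b(13, (-2 + 1/(1 - 2))/(9 + 10)) = (16 - 183) + 7*13 = -167 + 91 = -76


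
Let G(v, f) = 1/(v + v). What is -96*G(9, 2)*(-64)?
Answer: 1024/3 ≈ 341.33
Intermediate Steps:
G(v, f) = 1/(2*v)
-96*G(9, 2)*(-64) = -48/9*(-64) = -96*1/18*(-64) = -16/3*(-64) = 1024/3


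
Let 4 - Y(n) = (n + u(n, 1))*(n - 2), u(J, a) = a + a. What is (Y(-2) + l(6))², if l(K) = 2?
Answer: 36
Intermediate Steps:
u(J, a) = 2*a
Y(n) = 4 - (-2 + n)*(2 + n) (Y(n) = 4 - (n + 2*1)*(n - 2) = 4 - (n + 2)*(-2 + n) = 4 - (2 + n)*(-2 + n) = 4 - (-2 + n)*(2 + n))
(Y(-2) + l(6))² = ((8 - 1*(-2)²) + 2)² = ((8 - 1*4) + 2)² = ((8 - 4) + 2)² = (4 + 2)² = 6² = 36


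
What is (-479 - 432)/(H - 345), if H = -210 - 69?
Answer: 911/624 ≈ 1.4599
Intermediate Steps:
H = -279
(-479 - 432)/(H - 345) = (-479 - 432)/(-279 - 345) = -911/(-624) = -911*(-1/624) = 911/624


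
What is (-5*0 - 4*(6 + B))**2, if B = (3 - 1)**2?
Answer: 1600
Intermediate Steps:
B = 4 (B = 2**2 = 4)
(-5*0 - 4*(6 + B))**2 = (-5*0 - 4*(6 + 4))**2 = (0 - 4*10)**2 = (0 - 40)**2 = (-40)**2 = 1600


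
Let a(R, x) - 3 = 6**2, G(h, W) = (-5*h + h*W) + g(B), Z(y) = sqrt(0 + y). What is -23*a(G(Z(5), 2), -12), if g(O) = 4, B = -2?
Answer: -897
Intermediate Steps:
Z(y) = sqrt(y)
G(h, W) = 4 - 5*h + W*h (G(h, W) = (-5*h + h*W) + 4 = (-5*h + W*h) + 4 = 4 - 5*h + W*h)
a(R, x) = 39 (a(R, x) = 3 + 6**2 = 3 + 36 = 39)
-23*a(G(Z(5), 2), -12) = -23*39 = -897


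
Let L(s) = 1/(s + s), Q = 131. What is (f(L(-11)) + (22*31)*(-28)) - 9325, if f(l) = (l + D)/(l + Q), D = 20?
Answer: -81880462/2881 ≈ -28421.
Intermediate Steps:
L(s) = 1/(2*s)
f(l) = (20 + l)/(131 + l) (f(l) = (l + 20)/(l + 131) = (20 + l)/(131 + l))
(f(L(-11)) + (22*31)*(-28)) - 9325 = ((20 + (½)/(-11))/(131 + (½)/(-11)) + (22*31)*(-28)) - 9325 = ((20 + (½)*(-1/11))/(131 + (½)*(-1/11)) + 682*(-28)) - 9325 = ((20 - 1/22)/(131 - 1/22) - 19096) - 9325 = ((439/22)/(2881/22) - 19096) - 9325 = ((22/2881)*(439/22) - 19096) - 9325 = (439/2881 - 19096) - 9325 = -55015137/2881 - 9325 = -81880462/2881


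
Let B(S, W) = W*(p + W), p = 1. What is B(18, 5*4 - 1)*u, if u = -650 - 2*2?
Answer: -248520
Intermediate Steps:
B(S, W) = W*(1 + W)
u = -654 (u = -650 - 4 = -654)
B(18, 5*4 - 1)*u = ((5*4 - 1)*(1 + (5*4 - 1)))*(-654) = ((20 - 1)*(1 + (20 - 1)))*(-654) = (19*(1 + 19))*(-654) = (19*20)*(-654) = 380*(-654) = -248520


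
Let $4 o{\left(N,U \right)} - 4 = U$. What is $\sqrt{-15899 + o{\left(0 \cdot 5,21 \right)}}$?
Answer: $\frac{i \sqrt{63571}}{2} \approx 126.07 i$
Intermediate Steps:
$o{\left(N,U \right)} = 1 + \frac{U}{4}$
$\sqrt{-15899 + o{\left(0 \cdot 5,21 \right)}} = \sqrt{-15899 + \left(1 + \frac{1}{4} \cdot 21\right)} = \sqrt{-15899 + \left(1 + \frac{21}{4}\right)} = \sqrt{-15899 + \frac{25}{4}} = \sqrt{- \frac{63571}{4}} = \frac{i \sqrt{63571}}{2}$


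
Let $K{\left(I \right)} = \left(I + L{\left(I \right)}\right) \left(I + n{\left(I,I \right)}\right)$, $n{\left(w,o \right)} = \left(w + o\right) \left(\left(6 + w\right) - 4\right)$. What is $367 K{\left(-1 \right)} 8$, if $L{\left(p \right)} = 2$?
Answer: $-8808$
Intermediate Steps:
$n{\left(w,o \right)} = \left(2 + w\right) \left(o + w\right)$ ($n{\left(w,o \right)} = \left(o + w\right) \left(2 + w\right) = \left(2 + w\right) \left(o + w\right)$)
$K{\left(I \right)} = \left(2 + I\right) \left(2 I^{2} + 5 I\right)$ ($K{\left(I \right)} = \left(I + 2\right) \left(I + \left(I^{2} + 2 I + 2 I + I I\right)\right) = \left(2 + I\right) \left(I + \left(I^{2} + 2 I + 2 I + I^{2}\right)\right) = \left(2 + I\right) \left(I + \left(2 I^{2} + 4 I\right)\right) = \left(2 + I\right) \left(2 I^{2} + 5 I\right)$)
$367 K{\left(-1 \right)} 8 = 367 - (10 + 2 \left(-1\right)^{2} + 9 \left(-1\right)) 8 = 367 - (10 + 2 \cdot 1 - 9) 8 = 367 - (10 + 2 - 9) 8 = 367 \left(-1\right) 3 \cdot 8 = 367 \left(\left(-3\right) 8\right) = 367 \left(-24\right) = -8808$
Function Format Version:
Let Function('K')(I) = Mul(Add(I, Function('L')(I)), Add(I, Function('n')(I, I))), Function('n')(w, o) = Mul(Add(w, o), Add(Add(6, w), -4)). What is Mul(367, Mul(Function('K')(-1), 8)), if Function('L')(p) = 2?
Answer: -8808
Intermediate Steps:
Function('n')(w, o) = Mul(Add(2, w), Add(o, w)) (Function('n')(w, o) = Mul(Add(o, w), Add(2, w)) = Mul(Add(2, w), Add(o, w)))
Function('K')(I) = Mul(Add(2, I), Add(Mul(2, Pow(I, 2)), Mul(5, I))) (Function('K')(I) = Mul(Add(I, 2), Add(I, Add(Pow(I, 2), Mul(2, I), Mul(2, I), Mul(I, I)))) = Mul(Add(2, I), Add(I, Add(Pow(I, 2), Mul(2, I), Mul(2, I), Pow(I, 2)))) = Mul(Add(2, I), Add(I, Add(Mul(2, Pow(I, 2)), Mul(4, I)))) = Mul(Add(2, I), Add(Mul(2, Pow(I, 2)), Mul(5, I))))
Mul(367, Mul(Function('K')(-1), 8)) = Mul(367, Mul(Mul(-1, Add(10, Mul(2, Pow(-1, 2)), Mul(9, -1))), 8)) = Mul(367, Mul(Mul(-1, Add(10, Mul(2, 1), -9)), 8)) = Mul(367, Mul(Mul(-1, Add(10, 2, -9)), 8)) = Mul(367, Mul(Mul(-1, 3), 8)) = Mul(367, Mul(-3, 8)) = Mul(367, -24) = -8808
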